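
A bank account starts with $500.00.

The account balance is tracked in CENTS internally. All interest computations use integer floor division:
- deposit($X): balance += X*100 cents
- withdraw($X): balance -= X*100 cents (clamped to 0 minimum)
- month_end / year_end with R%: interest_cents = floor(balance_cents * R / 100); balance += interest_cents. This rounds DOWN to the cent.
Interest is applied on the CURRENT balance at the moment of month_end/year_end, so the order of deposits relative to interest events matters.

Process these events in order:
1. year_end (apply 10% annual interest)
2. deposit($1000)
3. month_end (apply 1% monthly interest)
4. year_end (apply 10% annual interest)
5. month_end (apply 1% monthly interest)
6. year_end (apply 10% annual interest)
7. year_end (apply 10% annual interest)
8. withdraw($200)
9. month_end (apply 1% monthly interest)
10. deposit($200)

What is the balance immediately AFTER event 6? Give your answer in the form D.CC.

Answer: 1913.19

Derivation:
After 1 (year_end (apply 10% annual interest)): balance=$550.00 total_interest=$50.00
After 2 (deposit($1000)): balance=$1550.00 total_interest=$50.00
After 3 (month_end (apply 1% monthly interest)): balance=$1565.50 total_interest=$65.50
After 4 (year_end (apply 10% annual interest)): balance=$1722.05 total_interest=$222.05
After 5 (month_end (apply 1% monthly interest)): balance=$1739.27 total_interest=$239.27
After 6 (year_end (apply 10% annual interest)): balance=$1913.19 total_interest=$413.19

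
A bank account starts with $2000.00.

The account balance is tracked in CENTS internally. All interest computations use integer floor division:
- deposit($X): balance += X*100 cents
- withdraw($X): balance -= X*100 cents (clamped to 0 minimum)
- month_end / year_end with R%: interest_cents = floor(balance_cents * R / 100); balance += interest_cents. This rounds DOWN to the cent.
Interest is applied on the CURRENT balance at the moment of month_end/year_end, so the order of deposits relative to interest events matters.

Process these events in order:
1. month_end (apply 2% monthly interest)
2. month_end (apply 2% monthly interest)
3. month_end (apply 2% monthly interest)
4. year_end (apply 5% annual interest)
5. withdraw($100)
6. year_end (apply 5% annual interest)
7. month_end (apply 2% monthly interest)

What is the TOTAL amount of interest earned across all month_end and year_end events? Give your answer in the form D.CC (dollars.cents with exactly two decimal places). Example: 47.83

After 1 (month_end (apply 2% monthly interest)): balance=$2040.00 total_interest=$40.00
After 2 (month_end (apply 2% monthly interest)): balance=$2080.80 total_interest=$80.80
After 3 (month_end (apply 2% monthly interest)): balance=$2122.41 total_interest=$122.41
After 4 (year_end (apply 5% annual interest)): balance=$2228.53 total_interest=$228.53
After 5 (withdraw($100)): balance=$2128.53 total_interest=$228.53
After 6 (year_end (apply 5% annual interest)): balance=$2234.95 total_interest=$334.95
After 7 (month_end (apply 2% monthly interest)): balance=$2279.64 total_interest=$379.64

Answer: 379.64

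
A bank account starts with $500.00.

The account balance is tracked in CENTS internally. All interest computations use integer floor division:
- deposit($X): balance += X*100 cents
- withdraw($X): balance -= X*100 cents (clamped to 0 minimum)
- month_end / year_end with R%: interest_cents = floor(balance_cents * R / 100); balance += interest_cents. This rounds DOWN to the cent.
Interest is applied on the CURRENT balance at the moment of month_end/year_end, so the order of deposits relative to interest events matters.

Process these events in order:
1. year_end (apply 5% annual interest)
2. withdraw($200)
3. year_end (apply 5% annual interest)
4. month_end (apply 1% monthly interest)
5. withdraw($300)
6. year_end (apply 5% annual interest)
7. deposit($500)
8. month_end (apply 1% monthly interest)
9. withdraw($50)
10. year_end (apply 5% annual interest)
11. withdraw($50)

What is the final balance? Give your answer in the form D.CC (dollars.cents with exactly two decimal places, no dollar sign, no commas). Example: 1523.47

Answer: 477.46

Derivation:
After 1 (year_end (apply 5% annual interest)): balance=$525.00 total_interest=$25.00
After 2 (withdraw($200)): balance=$325.00 total_interest=$25.00
After 3 (year_end (apply 5% annual interest)): balance=$341.25 total_interest=$41.25
After 4 (month_end (apply 1% monthly interest)): balance=$344.66 total_interest=$44.66
After 5 (withdraw($300)): balance=$44.66 total_interest=$44.66
After 6 (year_end (apply 5% annual interest)): balance=$46.89 total_interest=$46.89
After 7 (deposit($500)): balance=$546.89 total_interest=$46.89
After 8 (month_end (apply 1% monthly interest)): balance=$552.35 total_interest=$52.35
After 9 (withdraw($50)): balance=$502.35 total_interest=$52.35
After 10 (year_end (apply 5% annual interest)): balance=$527.46 total_interest=$77.46
After 11 (withdraw($50)): balance=$477.46 total_interest=$77.46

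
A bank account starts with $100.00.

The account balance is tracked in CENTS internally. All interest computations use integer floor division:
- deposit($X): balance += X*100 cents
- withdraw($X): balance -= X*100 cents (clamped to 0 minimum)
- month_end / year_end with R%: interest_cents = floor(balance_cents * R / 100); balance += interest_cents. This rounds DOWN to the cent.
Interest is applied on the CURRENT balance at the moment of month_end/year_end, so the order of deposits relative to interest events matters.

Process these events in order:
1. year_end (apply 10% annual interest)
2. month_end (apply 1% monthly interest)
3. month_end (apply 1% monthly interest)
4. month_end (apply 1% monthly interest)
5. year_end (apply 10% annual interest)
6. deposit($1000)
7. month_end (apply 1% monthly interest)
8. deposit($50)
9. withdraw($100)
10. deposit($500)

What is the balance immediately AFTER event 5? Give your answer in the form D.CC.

After 1 (year_end (apply 10% annual interest)): balance=$110.00 total_interest=$10.00
After 2 (month_end (apply 1% monthly interest)): balance=$111.10 total_interest=$11.10
After 3 (month_end (apply 1% monthly interest)): balance=$112.21 total_interest=$12.21
After 4 (month_end (apply 1% monthly interest)): balance=$113.33 total_interest=$13.33
After 5 (year_end (apply 10% annual interest)): balance=$124.66 total_interest=$24.66

Answer: 124.66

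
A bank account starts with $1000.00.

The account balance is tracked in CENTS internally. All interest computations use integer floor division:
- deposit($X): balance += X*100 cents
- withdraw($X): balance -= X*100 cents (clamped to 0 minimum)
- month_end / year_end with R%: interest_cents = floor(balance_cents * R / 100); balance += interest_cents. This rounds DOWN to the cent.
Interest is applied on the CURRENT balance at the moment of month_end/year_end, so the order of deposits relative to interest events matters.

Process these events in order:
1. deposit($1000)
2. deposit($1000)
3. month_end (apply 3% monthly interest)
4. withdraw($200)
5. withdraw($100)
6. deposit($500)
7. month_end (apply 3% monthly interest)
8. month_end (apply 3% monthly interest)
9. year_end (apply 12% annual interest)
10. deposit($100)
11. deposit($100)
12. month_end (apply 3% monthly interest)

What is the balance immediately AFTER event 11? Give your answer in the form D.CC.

Answer: 4109.20

Derivation:
After 1 (deposit($1000)): balance=$2000.00 total_interest=$0.00
After 2 (deposit($1000)): balance=$3000.00 total_interest=$0.00
After 3 (month_end (apply 3% monthly interest)): balance=$3090.00 total_interest=$90.00
After 4 (withdraw($200)): balance=$2890.00 total_interest=$90.00
After 5 (withdraw($100)): balance=$2790.00 total_interest=$90.00
After 6 (deposit($500)): balance=$3290.00 total_interest=$90.00
After 7 (month_end (apply 3% monthly interest)): balance=$3388.70 total_interest=$188.70
After 8 (month_end (apply 3% monthly interest)): balance=$3490.36 total_interest=$290.36
After 9 (year_end (apply 12% annual interest)): balance=$3909.20 total_interest=$709.20
After 10 (deposit($100)): balance=$4009.20 total_interest=$709.20
After 11 (deposit($100)): balance=$4109.20 total_interest=$709.20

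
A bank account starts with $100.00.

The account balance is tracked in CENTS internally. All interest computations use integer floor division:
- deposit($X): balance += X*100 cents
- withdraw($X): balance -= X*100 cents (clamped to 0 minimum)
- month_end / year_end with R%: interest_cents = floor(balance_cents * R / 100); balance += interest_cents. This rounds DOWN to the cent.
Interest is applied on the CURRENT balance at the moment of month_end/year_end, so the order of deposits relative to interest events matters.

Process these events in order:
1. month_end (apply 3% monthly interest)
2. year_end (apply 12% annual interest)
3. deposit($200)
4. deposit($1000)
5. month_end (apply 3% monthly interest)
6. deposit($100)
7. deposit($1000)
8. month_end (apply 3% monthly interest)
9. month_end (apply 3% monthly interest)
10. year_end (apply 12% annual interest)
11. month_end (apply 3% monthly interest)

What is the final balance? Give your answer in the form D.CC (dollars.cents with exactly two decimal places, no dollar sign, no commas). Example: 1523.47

Answer: 3004.32

Derivation:
After 1 (month_end (apply 3% monthly interest)): balance=$103.00 total_interest=$3.00
After 2 (year_end (apply 12% annual interest)): balance=$115.36 total_interest=$15.36
After 3 (deposit($200)): balance=$315.36 total_interest=$15.36
After 4 (deposit($1000)): balance=$1315.36 total_interest=$15.36
After 5 (month_end (apply 3% monthly interest)): balance=$1354.82 total_interest=$54.82
After 6 (deposit($100)): balance=$1454.82 total_interest=$54.82
After 7 (deposit($1000)): balance=$2454.82 total_interest=$54.82
After 8 (month_end (apply 3% monthly interest)): balance=$2528.46 total_interest=$128.46
After 9 (month_end (apply 3% monthly interest)): balance=$2604.31 total_interest=$204.31
After 10 (year_end (apply 12% annual interest)): balance=$2916.82 total_interest=$516.82
After 11 (month_end (apply 3% monthly interest)): balance=$3004.32 total_interest=$604.32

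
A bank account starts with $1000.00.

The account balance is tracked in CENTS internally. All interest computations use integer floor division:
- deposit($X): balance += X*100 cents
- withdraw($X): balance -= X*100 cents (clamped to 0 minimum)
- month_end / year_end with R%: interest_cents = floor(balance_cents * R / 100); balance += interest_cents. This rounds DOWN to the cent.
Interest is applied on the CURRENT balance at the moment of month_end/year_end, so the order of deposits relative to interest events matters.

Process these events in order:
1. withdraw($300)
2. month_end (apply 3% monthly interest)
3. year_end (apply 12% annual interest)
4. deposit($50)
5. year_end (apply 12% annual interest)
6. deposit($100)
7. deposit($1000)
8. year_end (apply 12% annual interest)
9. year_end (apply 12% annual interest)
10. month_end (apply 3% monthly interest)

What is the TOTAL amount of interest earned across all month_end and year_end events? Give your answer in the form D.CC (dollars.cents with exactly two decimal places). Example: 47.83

After 1 (withdraw($300)): balance=$700.00 total_interest=$0.00
After 2 (month_end (apply 3% monthly interest)): balance=$721.00 total_interest=$21.00
After 3 (year_end (apply 12% annual interest)): balance=$807.52 total_interest=$107.52
After 4 (deposit($50)): balance=$857.52 total_interest=$107.52
After 5 (year_end (apply 12% annual interest)): balance=$960.42 total_interest=$210.42
After 6 (deposit($100)): balance=$1060.42 total_interest=$210.42
After 7 (deposit($1000)): balance=$2060.42 total_interest=$210.42
After 8 (year_end (apply 12% annual interest)): balance=$2307.67 total_interest=$457.67
After 9 (year_end (apply 12% annual interest)): balance=$2584.59 total_interest=$734.59
After 10 (month_end (apply 3% monthly interest)): balance=$2662.12 total_interest=$812.12

Answer: 812.12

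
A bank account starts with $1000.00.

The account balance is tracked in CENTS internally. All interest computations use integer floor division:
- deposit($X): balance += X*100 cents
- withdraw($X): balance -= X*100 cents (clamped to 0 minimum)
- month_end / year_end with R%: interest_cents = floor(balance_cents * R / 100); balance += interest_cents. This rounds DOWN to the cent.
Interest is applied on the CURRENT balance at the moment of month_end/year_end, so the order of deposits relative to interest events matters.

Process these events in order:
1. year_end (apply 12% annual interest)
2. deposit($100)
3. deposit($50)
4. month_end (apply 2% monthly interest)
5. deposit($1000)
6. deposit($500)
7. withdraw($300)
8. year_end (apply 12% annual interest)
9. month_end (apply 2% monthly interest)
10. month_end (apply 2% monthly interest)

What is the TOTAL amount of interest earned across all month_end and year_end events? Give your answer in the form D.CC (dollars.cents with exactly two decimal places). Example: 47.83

After 1 (year_end (apply 12% annual interest)): balance=$1120.00 total_interest=$120.00
After 2 (deposit($100)): balance=$1220.00 total_interest=$120.00
After 3 (deposit($50)): balance=$1270.00 total_interest=$120.00
After 4 (month_end (apply 2% monthly interest)): balance=$1295.40 total_interest=$145.40
After 5 (deposit($1000)): balance=$2295.40 total_interest=$145.40
After 6 (deposit($500)): balance=$2795.40 total_interest=$145.40
After 7 (withdraw($300)): balance=$2495.40 total_interest=$145.40
After 8 (year_end (apply 12% annual interest)): balance=$2794.84 total_interest=$444.84
After 9 (month_end (apply 2% monthly interest)): balance=$2850.73 total_interest=$500.73
After 10 (month_end (apply 2% monthly interest)): balance=$2907.74 total_interest=$557.74

Answer: 557.74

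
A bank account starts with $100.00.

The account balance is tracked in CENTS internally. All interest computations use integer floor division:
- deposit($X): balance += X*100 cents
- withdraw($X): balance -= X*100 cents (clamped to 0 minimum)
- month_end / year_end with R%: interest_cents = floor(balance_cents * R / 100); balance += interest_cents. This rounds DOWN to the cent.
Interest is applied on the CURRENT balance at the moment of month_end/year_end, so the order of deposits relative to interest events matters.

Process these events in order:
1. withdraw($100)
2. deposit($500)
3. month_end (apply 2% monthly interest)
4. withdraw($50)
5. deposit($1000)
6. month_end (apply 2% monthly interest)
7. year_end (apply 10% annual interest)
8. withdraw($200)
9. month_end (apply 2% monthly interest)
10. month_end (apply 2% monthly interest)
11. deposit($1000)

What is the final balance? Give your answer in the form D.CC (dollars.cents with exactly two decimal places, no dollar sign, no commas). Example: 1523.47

Answer: 2496.21

Derivation:
After 1 (withdraw($100)): balance=$0.00 total_interest=$0.00
After 2 (deposit($500)): balance=$500.00 total_interest=$0.00
After 3 (month_end (apply 2% monthly interest)): balance=$510.00 total_interest=$10.00
After 4 (withdraw($50)): balance=$460.00 total_interest=$10.00
After 5 (deposit($1000)): balance=$1460.00 total_interest=$10.00
After 6 (month_end (apply 2% monthly interest)): balance=$1489.20 total_interest=$39.20
After 7 (year_end (apply 10% annual interest)): balance=$1638.12 total_interest=$188.12
After 8 (withdraw($200)): balance=$1438.12 total_interest=$188.12
After 9 (month_end (apply 2% monthly interest)): balance=$1466.88 total_interest=$216.88
After 10 (month_end (apply 2% monthly interest)): balance=$1496.21 total_interest=$246.21
After 11 (deposit($1000)): balance=$2496.21 total_interest=$246.21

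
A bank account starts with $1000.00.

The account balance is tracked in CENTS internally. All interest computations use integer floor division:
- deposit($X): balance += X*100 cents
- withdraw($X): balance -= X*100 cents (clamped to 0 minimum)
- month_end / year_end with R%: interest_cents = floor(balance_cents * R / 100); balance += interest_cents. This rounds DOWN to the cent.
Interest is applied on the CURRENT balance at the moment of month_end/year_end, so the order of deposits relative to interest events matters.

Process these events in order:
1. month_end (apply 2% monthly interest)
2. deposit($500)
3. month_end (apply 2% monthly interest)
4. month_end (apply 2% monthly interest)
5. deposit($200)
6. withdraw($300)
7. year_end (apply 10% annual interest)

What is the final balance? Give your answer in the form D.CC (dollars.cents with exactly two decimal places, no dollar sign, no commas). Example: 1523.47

After 1 (month_end (apply 2% monthly interest)): balance=$1020.00 total_interest=$20.00
After 2 (deposit($500)): balance=$1520.00 total_interest=$20.00
After 3 (month_end (apply 2% monthly interest)): balance=$1550.40 total_interest=$50.40
After 4 (month_end (apply 2% monthly interest)): balance=$1581.40 total_interest=$81.40
After 5 (deposit($200)): balance=$1781.40 total_interest=$81.40
After 6 (withdraw($300)): balance=$1481.40 total_interest=$81.40
After 7 (year_end (apply 10% annual interest)): balance=$1629.54 total_interest=$229.54

Answer: 1629.54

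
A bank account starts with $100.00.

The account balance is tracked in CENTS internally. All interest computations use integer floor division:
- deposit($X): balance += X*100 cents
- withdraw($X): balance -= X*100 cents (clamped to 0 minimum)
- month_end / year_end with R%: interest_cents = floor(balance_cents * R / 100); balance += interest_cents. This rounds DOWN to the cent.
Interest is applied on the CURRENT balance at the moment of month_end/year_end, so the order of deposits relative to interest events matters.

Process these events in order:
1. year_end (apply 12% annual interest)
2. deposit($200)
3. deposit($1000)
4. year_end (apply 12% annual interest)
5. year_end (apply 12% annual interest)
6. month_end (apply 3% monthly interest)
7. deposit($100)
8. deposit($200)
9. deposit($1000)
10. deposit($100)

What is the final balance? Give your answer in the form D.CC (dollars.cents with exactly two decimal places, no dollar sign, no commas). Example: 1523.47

Answer: 3095.14

Derivation:
After 1 (year_end (apply 12% annual interest)): balance=$112.00 total_interest=$12.00
After 2 (deposit($200)): balance=$312.00 total_interest=$12.00
After 3 (deposit($1000)): balance=$1312.00 total_interest=$12.00
After 4 (year_end (apply 12% annual interest)): balance=$1469.44 total_interest=$169.44
After 5 (year_end (apply 12% annual interest)): balance=$1645.77 total_interest=$345.77
After 6 (month_end (apply 3% monthly interest)): balance=$1695.14 total_interest=$395.14
After 7 (deposit($100)): balance=$1795.14 total_interest=$395.14
After 8 (deposit($200)): balance=$1995.14 total_interest=$395.14
After 9 (deposit($1000)): balance=$2995.14 total_interest=$395.14
After 10 (deposit($100)): balance=$3095.14 total_interest=$395.14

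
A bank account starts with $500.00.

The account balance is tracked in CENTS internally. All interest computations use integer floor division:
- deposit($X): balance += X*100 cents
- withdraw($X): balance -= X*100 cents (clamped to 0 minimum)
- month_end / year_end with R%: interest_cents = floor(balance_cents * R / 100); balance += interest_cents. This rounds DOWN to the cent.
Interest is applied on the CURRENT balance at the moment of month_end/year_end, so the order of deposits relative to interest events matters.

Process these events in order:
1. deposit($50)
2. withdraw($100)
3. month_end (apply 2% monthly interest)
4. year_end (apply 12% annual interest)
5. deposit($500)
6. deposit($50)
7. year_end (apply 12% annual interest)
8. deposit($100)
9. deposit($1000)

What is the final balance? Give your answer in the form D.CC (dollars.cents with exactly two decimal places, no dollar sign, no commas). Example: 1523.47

After 1 (deposit($50)): balance=$550.00 total_interest=$0.00
After 2 (withdraw($100)): balance=$450.00 total_interest=$0.00
After 3 (month_end (apply 2% monthly interest)): balance=$459.00 total_interest=$9.00
After 4 (year_end (apply 12% annual interest)): balance=$514.08 total_interest=$64.08
After 5 (deposit($500)): balance=$1014.08 total_interest=$64.08
After 6 (deposit($50)): balance=$1064.08 total_interest=$64.08
After 7 (year_end (apply 12% annual interest)): balance=$1191.76 total_interest=$191.76
After 8 (deposit($100)): balance=$1291.76 total_interest=$191.76
After 9 (deposit($1000)): balance=$2291.76 total_interest=$191.76

Answer: 2291.76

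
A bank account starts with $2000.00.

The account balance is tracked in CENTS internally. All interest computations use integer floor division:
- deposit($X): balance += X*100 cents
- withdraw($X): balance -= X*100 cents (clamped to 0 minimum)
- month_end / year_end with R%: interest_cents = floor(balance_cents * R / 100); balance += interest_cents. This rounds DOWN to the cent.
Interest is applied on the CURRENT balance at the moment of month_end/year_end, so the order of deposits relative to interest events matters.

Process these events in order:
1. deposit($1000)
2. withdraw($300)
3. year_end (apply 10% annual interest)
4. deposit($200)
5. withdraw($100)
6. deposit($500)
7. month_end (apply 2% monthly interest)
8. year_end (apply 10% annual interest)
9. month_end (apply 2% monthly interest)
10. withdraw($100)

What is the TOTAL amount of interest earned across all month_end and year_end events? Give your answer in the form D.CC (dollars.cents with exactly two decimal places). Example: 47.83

Answer: 785.65

Derivation:
After 1 (deposit($1000)): balance=$3000.00 total_interest=$0.00
After 2 (withdraw($300)): balance=$2700.00 total_interest=$0.00
After 3 (year_end (apply 10% annual interest)): balance=$2970.00 total_interest=$270.00
After 4 (deposit($200)): balance=$3170.00 total_interest=$270.00
After 5 (withdraw($100)): balance=$3070.00 total_interest=$270.00
After 6 (deposit($500)): balance=$3570.00 total_interest=$270.00
After 7 (month_end (apply 2% monthly interest)): balance=$3641.40 total_interest=$341.40
After 8 (year_end (apply 10% annual interest)): balance=$4005.54 total_interest=$705.54
After 9 (month_end (apply 2% monthly interest)): balance=$4085.65 total_interest=$785.65
After 10 (withdraw($100)): balance=$3985.65 total_interest=$785.65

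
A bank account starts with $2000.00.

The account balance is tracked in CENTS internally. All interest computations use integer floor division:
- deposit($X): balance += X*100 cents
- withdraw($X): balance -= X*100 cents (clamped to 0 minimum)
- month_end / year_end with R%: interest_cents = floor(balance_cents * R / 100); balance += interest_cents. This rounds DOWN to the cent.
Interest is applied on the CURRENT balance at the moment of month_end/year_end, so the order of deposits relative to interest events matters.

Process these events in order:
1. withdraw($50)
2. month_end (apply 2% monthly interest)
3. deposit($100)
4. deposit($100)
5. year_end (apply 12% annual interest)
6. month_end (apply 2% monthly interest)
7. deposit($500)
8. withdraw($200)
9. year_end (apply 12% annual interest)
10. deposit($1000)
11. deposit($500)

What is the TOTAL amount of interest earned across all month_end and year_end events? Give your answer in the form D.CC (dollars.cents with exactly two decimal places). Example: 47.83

After 1 (withdraw($50)): balance=$1950.00 total_interest=$0.00
After 2 (month_end (apply 2% monthly interest)): balance=$1989.00 total_interest=$39.00
After 3 (deposit($100)): balance=$2089.00 total_interest=$39.00
After 4 (deposit($100)): balance=$2189.00 total_interest=$39.00
After 5 (year_end (apply 12% annual interest)): balance=$2451.68 total_interest=$301.68
After 6 (month_end (apply 2% monthly interest)): balance=$2500.71 total_interest=$350.71
After 7 (deposit($500)): balance=$3000.71 total_interest=$350.71
After 8 (withdraw($200)): balance=$2800.71 total_interest=$350.71
After 9 (year_end (apply 12% annual interest)): balance=$3136.79 total_interest=$686.79
After 10 (deposit($1000)): balance=$4136.79 total_interest=$686.79
After 11 (deposit($500)): balance=$4636.79 total_interest=$686.79

Answer: 686.79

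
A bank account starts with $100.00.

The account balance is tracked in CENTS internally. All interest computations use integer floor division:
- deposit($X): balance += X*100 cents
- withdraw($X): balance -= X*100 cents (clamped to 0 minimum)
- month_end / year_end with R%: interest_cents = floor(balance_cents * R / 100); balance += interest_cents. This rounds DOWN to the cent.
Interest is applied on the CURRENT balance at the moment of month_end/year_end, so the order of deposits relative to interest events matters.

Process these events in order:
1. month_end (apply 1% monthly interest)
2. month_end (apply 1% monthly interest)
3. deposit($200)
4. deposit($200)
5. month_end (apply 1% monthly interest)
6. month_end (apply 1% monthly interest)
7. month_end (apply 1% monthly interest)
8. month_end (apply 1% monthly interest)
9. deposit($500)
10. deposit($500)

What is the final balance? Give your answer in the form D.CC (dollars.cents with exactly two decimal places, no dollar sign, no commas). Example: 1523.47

After 1 (month_end (apply 1% monthly interest)): balance=$101.00 total_interest=$1.00
After 2 (month_end (apply 1% monthly interest)): balance=$102.01 total_interest=$2.01
After 3 (deposit($200)): balance=$302.01 total_interest=$2.01
After 4 (deposit($200)): balance=$502.01 total_interest=$2.01
After 5 (month_end (apply 1% monthly interest)): balance=$507.03 total_interest=$7.03
After 6 (month_end (apply 1% monthly interest)): balance=$512.10 total_interest=$12.10
After 7 (month_end (apply 1% monthly interest)): balance=$517.22 total_interest=$17.22
After 8 (month_end (apply 1% monthly interest)): balance=$522.39 total_interest=$22.39
After 9 (deposit($500)): balance=$1022.39 total_interest=$22.39
After 10 (deposit($500)): balance=$1522.39 total_interest=$22.39

Answer: 1522.39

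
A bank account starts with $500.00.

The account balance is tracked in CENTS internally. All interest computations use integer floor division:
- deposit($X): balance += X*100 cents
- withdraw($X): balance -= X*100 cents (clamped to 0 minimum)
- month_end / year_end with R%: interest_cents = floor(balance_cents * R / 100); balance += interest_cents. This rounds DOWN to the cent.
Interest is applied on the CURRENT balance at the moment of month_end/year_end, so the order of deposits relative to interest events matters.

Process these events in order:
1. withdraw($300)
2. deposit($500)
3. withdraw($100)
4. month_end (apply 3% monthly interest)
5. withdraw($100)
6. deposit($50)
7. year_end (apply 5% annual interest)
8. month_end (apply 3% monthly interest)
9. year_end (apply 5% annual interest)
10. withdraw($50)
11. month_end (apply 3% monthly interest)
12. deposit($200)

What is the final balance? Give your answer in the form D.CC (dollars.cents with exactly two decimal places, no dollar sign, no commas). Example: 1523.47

After 1 (withdraw($300)): balance=$200.00 total_interest=$0.00
After 2 (deposit($500)): balance=$700.00 total_interest=$0.00
After 3 (withdraw($100)): balance=$600.00 total_interest=$0.00
After 4 (month_end (apply 3% monthly interest)): balance=$618.00 total_interest=$18.00
After 5 (withdraw($100)): balance=$518.00 total_interest=$18.00
After 6 (deposit($50)): balance=$568.00 total_interest=$18.00
After 7 (year_end (apply 5% annual interest)): balance=$596.40 total_interest=$46.40
After 8 (month_end (apply 3% monthly interest)): balance=$614.29 total_interest=$64.29
After 9 (year_end (apply 5% annual interest)): balance=$645.00 total_interest=$95.00
After 10 (withdraw($50)): balance=$595.00 total_interest=$95.00
After 11 (month_end (apply 3% monthly interest)): balance=$612.85 total_interest=$112.85
After 12 (deposit($200)): balance=$812.85 total_interest=$112.85

Answer: 812.85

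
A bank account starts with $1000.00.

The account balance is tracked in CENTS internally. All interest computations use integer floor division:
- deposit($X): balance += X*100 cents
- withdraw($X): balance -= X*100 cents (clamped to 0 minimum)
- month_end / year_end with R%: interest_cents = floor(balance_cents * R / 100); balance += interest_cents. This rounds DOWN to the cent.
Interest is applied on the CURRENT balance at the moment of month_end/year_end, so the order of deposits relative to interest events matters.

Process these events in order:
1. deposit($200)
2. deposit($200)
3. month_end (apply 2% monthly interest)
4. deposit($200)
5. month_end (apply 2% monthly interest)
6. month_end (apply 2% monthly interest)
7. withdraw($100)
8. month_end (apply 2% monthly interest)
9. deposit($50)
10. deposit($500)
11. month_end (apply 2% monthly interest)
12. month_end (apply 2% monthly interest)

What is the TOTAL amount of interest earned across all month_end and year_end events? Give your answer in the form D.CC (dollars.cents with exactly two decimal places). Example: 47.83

After 1 (deposit($200)): balance=$1200.00 total_interest=$0.00
After 2 (deposit($200)): balance=$1400.00 total_interest=$0.00
After 3 (month_end (apply 2% monthly interest)): balance=$1428.00 total_interest=$28.00
After 4 (deposit($200)): balance=$1628.00 total_interest=$28.00
After 5 (month_end (apply 2% monthly interest)): balance=$1660.56 total_interest=$60.56
After 6 (month_end (apply 2% monthly interest)): balance=$1693.77 total_interest=$93.77
After 7 (withdraw($100)): balance=$1593.77 total_interest=$93.77
After 8 (month_end (apply 2% monthly interest)): balance=$1625.64 total_interest=$125.64
After 9 (deposit($50)): balance=$1675.64 total_interest=$125.64
After 10 (deposit($500)): balance=$2175.64 total_interest=$125.64
After 11 (month_end (apply 2% monthly interest)): balance=$2219.15 total_interest=$169.15
After 12 (month_end (apply 2% monthly interest)): balance=$2263.53 total_interest=$213.53

Answer: 213.53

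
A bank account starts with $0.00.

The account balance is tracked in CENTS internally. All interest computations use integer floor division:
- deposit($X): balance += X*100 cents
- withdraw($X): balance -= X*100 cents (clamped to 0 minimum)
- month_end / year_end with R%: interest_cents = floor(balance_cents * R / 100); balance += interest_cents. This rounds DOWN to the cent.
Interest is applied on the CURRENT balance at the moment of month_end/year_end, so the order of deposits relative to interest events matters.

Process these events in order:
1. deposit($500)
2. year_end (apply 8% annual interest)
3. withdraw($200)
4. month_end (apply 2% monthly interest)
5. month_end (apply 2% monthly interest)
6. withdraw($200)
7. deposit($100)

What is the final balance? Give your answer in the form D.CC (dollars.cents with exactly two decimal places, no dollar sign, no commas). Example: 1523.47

Answer: 253.73

Derivation:
After 1 (deposit($500)): balance=$500.00 total_interest=$0.00
After 2 (year_end (apply 8% annual interest)): balance=$540.00 total_interest=$40.00
After 3 (withdraw($200)): balance=$340.00 total_interest=$40.00
After 4 (month_end (apply 2% monthly interest)): balance=$346.80 total_interest=$46.80
After 5 (month_end (apply 2% monthly interest)): balance=$353.73 total_interest=$53.73
After 6 (withdraw($200)): balance=$153.73 total_interest=$53.73
After 7 (deposit($100)): balance=$253.73 total_interest=$53.73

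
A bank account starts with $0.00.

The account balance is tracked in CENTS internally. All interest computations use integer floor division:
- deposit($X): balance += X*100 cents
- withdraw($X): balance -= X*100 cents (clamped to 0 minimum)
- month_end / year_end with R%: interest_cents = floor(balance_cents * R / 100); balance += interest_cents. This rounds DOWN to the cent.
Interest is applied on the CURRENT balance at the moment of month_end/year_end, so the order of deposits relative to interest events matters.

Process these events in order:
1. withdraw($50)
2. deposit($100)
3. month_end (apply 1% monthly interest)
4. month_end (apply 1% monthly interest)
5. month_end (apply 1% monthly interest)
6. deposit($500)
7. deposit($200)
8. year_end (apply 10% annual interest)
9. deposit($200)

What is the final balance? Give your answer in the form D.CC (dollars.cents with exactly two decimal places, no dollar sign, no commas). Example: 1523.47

Answer: 1083.33

Derivation:
After 1 (withdraw($50)): balance=$0.00 total_interest=$0.00
After 2 (deposit($100)): balance=$100.00 total_interest=$0.00
After 3 (month_end (apply 1% monthly interest)): balance=$101.00 total_interest=$1.00
After 4 (month_end (apply 1% monthly interest)): balance=$102.01 total_interest=$2.01
After 5 (month_end (apply 1% monthly interest)): balance=$103.03 total_interest=$3.03
After 6 (deposit($500)): balance=$603.03 total_interest=$3.03
After 7 (deposit($200)): balance=$803.03 total_interest=$3.03
After 8 (year_end (apply 10% annual interest)): balance=$883.33 total_interest=$83.33
After 9 (deposit($200)): balance=$1083.33 total_interest=$83.33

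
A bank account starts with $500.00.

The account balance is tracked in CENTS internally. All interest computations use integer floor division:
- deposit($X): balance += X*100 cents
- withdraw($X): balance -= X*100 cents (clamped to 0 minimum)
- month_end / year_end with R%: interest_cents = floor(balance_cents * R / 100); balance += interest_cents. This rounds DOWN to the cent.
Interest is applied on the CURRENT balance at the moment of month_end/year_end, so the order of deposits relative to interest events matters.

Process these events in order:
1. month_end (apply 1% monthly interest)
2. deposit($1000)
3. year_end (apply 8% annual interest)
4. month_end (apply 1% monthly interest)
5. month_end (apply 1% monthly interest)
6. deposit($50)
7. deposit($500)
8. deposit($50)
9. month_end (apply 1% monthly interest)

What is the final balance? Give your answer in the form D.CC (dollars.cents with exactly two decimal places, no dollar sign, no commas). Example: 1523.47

Answer: 2280.64

Derivation:
After 1 (month_end (apply 1% monthly interest)): balance=$505.00 total_interest=$5.00
After 2 (deposit($1000)): balance=$1505.00 total_interest=$5.00
After 3 (year_end (apply 8% annual interest)): balance=$1625.40 total_interest=$125.40
After 4 (month_end (apply 1% monthly interest)): balance=$1641.65 total_interest=$141.65
After 5 (month_end (apply 1% monthly interest)): balance=$1658.06 total_interest=$158.06
After 6 (deposit($50)): balance=$1708.06 total_interest=$158.06
After 7 (deposit($500)): balance=$2208.06 total_interest=$158.06
After 8 (deposit($50)): balance=$2258.06 total_interest=$158.06
After 9 (month_end (apply 1% monthly interest)): balance=$2280.64 total_interest=$180.64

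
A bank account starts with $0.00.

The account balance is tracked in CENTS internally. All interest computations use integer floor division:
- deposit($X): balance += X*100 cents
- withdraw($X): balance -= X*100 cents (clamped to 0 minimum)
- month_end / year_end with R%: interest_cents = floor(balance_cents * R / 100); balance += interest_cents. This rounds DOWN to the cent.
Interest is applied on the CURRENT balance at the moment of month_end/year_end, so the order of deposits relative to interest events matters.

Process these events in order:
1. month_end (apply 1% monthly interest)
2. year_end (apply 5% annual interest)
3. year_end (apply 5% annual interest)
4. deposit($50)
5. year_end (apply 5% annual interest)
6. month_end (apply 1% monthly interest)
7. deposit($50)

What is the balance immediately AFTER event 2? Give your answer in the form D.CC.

After 1 (month_end (apply 1% monthly interest)): balance=$0.00 total_interest=$0.00
After 2 (year_end (apply 5% annual interest)): balance=$0.00 total_interest=$0.00

Answer: 0.00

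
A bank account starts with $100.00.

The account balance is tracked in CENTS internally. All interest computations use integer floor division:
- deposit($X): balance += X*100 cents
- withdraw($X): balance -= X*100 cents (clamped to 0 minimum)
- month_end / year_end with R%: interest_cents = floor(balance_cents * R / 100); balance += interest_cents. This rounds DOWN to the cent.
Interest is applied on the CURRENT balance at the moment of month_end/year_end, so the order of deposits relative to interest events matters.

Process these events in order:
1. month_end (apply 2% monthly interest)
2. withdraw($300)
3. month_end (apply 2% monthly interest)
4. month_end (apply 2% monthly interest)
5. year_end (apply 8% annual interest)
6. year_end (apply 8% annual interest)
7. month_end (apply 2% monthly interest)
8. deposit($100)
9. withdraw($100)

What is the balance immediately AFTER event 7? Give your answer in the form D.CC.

After 1 (month_end (apply 2% monthly interest)): balance=$102.00 total_interest=$2.00
After 2 (withdraw($300)): balance=$0.00 total_interest=$2.00
After 3 (month_end (apply 2% monthly interest)): balance=$0.00 total_interest=$2.00
After 4 (month_end (apply 2% monthly interest)): balance=$0.00 total_interest=$2.00
After 5 (year_end (apply 8% annual interest)): balance=$0.00 total_interest=$2.00
After 6 (year_end (apply 8% annual interest)): balance=$0.00 total_interest=$2.00
After 7 (month_end (apply 2% monthly interest)): balance=$0.00 total_interest=$2.00

Answer: 0.00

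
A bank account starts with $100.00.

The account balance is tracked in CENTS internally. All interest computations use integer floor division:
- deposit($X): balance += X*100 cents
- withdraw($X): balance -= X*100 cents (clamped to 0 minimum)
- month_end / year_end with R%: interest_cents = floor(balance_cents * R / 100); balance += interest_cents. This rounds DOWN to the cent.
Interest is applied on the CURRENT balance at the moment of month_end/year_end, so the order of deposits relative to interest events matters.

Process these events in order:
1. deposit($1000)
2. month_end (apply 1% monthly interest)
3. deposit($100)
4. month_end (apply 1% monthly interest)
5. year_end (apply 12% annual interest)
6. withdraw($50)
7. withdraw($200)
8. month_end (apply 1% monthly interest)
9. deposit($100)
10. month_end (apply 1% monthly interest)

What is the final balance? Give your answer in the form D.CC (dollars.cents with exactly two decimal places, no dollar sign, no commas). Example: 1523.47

Answer: 1243.38

Derivation:
After 1 (deposit($1000)): balance=$1100.00 total_interest=$0.00
After 2 (month_end (apply 1% monthly interest)): balance=$1111.00 total_interest=$11.00
After 3 (deposit($100)): balance=$1211.00 total_interest=$11.00
After 4 (month_end (apply 1% monthly interest)): balance=$1223.11 total_interest=$23.11
After 5 (year_end (apply 12% annual interest)): balance=$1369.88 total_interest=$169.88
After 6 (withdraw($50)): balance=$1319.88 total_interest=$169.88
After 7 (withdraw($200)): balance=$1119.88 total_interest=$169.88
After 8 (month_end (apply 1% monthly interest)): balance=$1131.07 total_interest=$181.07
After 9 (deposit($100)): balance=$1231.07 total_interest=$181.07
After 10 (month_end (apply 1% monthly interest)): balance=$1243.38 total_interest=$193.38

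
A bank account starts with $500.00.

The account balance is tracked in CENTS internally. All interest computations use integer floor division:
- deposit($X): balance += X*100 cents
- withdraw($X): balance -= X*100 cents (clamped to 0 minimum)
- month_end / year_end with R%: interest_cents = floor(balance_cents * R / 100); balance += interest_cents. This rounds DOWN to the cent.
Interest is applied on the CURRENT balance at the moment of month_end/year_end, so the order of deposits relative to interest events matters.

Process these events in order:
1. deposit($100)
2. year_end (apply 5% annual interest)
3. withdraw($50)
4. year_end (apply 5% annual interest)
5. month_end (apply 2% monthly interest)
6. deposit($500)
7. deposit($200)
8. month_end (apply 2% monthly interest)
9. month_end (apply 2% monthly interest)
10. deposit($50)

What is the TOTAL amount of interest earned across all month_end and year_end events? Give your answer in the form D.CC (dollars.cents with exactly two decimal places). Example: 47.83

Answer: 124.55

Derivation:
After 1 (deposit($100)): balance=$600.00 total_interest=$0.00
After 2 (year_end (apply 5% annual interest)): balance=$630.00 total_interest=$30.00
After 3 (withdraw($50)): balance=$580.00 total_interest=$30.00
After 4 (year_end (apply 5% annual interest)): balance=$609.00 total_interest=$59.00
After 5 (month_end (apply 2% monthly interest)): balance=$621.18 total_interest=$71.18
After 6 (deposit($500)): balance=$1121.18 total_interest=$71.18
After 7 (deposit($200)): balance=$1321.18 total_interest=$71.18
After 8 (month_end (apply 2% monthly interest)): balance=$1347.60 total_interest=$97.60
After 9 (month_end (apply 2% monthly interest)): balance=$1374.55 total_interest=$124.55
After 10 (deposit($50)): balance=$1424.55 total_interest=$124.55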